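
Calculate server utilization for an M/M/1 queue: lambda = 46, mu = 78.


rho = lambda/mu = 46/78 = 0.5897

0.5897


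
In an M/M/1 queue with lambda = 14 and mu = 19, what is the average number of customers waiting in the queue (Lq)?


rho = 14/19; Lq = rho^2/(1-rho) = 2.06

2.06


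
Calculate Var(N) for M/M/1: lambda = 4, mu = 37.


rho = 4/37; Var(N) = rho/(1-rho)^2 = 0.14

0.14


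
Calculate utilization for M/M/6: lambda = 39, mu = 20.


rho = lambda/(c*mu) = 39/(6*20) = 0.325

0.325


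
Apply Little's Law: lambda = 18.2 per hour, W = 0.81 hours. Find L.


L = lambda * W = 18.2 * 0.81 = 14.74

14.74


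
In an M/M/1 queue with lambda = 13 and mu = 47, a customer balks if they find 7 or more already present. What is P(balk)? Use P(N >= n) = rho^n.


P(N >= 7) = rho^7 = (13/47)^7 = 0.0001

0.0001


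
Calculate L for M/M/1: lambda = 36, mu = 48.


rho = 36/48; L = rho/(1-rho) = 3.0

3.0


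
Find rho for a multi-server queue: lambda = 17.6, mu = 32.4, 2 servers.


rho = lambda / (c * mu) = 17.6 / (2 * 32.4) = 0.2716

0.2716


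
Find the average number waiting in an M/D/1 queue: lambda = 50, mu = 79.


M/D/1: Lq = rho^2 / (2*(1-rho)) where rho = 50/79; Lq = 0.55

0.55


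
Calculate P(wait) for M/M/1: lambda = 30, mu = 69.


P(wait) = rho = lambda/mu = 30/69 = 0.4348

0.4348


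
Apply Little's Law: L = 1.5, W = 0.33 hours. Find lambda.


lambda = L / W = 1.5 / 0.33 = 4.55 per hour

4.55 per hour


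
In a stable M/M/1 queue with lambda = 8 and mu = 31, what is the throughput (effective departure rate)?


For a stable queue (lambda < mu), throughput = lambda = 8 per hour

8 per hour


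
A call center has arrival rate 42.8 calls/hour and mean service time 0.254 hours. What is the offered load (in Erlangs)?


Offered load a = lambda * E[S] = 42.8 * 0.254 = 10.87 Erlangs

10.87 Erlangs


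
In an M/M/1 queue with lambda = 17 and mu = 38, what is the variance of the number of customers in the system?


rho = 17/38; Var(N) = rho/(1-rho)^2 = 1.46

1.46


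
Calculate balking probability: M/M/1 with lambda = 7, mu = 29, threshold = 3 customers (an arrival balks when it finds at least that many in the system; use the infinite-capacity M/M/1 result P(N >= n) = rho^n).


P(N >= 3) = rho^3 = (7/29)^3 = 0.0141

0.0141


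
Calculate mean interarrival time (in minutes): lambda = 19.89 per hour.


Mean interarrival time = 60/lambda = 60/19.89 = 3.02 minutes

3.02 minutes


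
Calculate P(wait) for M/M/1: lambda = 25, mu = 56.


P(wait) = rho = lambda/mu = 25/56 = 0.4464

0.4464


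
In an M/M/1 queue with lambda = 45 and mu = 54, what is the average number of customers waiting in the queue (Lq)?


rho = 45/54; Lq = rho^2/(1-rho) = 4.17

4.17


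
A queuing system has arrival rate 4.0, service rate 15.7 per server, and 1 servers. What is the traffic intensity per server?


rho = lambda / (c * mu) = 4.0 / (1 * 15.7) = 0.2548

0.2548


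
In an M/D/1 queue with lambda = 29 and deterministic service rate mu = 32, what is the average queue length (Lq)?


M/D/1: Lq = rho^2 / (2*(1-rho)) where rho = 29/32; Lq = 4.38

4.38


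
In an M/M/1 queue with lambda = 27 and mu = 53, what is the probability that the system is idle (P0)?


P0 = 1 - rho = 1 - 27/53 = 0.4906

0.4906


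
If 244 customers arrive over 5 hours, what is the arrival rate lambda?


lambda = total arrivals / time = 244 / 5 = 48.8 per hour

48.8 per hour


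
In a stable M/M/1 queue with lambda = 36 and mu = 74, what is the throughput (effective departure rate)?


For a stable queue (lambda < mu), throughput = lambda = 36 per hour

36 per hour


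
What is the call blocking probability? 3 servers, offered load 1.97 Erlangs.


B(N,A) = (A^N/N!) / sum(A^k/k!, k=0..N) with N=3, A=1.97 = 0.206

0.206


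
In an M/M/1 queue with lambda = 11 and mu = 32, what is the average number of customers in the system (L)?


rho = 11/32; L = rho/(1-rho) = 0.52

0.52


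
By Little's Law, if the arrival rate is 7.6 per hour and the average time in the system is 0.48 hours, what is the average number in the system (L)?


L = lambda * W = 7.6 * 0.48 = 3.65

3.65


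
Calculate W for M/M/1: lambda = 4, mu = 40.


W = 1/(mu - lambda) = 1/(40 - 4) = 0.0278 hours

0.0278 hours


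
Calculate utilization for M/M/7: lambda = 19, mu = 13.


rho = lambda/(c*mu) = 19/(7*13) = 0.2088

0.2088


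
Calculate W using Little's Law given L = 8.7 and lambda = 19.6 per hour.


W = L / lambda = 8.7 / 19.6 = 0.4439 hours

0.4439 hours


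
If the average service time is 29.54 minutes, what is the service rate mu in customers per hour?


mu = 60 / avg_service_time = 60 / 29.54 = 2.03 per hour

2.03 per hour


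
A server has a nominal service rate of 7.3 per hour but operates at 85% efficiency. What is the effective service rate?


Effective rate = mu * efficiency = 7.3 * 0.85 = 6.21 per hour

6.21 per hour


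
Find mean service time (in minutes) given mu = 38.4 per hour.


Mean service time = 60/mu = 60/38.4 = 1.56 minutes

1.56 minutes


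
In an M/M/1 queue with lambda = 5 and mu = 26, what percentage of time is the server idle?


Idle fraction = (1 - rho) * 100 = (1 - 5/26) * 100 = 80.8%

80.8%


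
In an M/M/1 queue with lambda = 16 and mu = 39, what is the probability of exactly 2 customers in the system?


rho = 16/39; P(n) = (1-rho)*rho^n = (1-16/39)*(16/39)^2 = 0.0993

0.0993


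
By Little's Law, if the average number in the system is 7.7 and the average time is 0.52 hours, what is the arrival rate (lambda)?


lambda = L / W = 7.7 / 0.52 = 14.81 per hour

14.81 per hour


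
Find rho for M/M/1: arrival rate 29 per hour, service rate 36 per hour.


rho = lambda/mu = 29/36 = 0.8056

0.8056


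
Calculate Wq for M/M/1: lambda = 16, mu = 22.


rho = 16/22; Wq = rho/(mu - lambda) = 0.1212 hours

0.1212 hours


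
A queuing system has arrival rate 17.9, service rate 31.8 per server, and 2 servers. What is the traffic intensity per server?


rho = lambda / (c * mu) = 17.9 / (2 * 31.8) = 0.2814

0.2814


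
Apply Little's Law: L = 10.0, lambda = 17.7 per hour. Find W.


W = L / lambda = 10.0 / 17.7 = 0.565 hours

0.565 hours


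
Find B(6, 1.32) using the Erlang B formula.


B(N,A) = (A^N/N!) / sum(A^k/k!, k=0..N) with N=6, A=1.32 = 0.002

0.002


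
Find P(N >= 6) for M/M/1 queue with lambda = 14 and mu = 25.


P(N >= 6) = rho^6 = (14/25)^6 = 0.0308

0.0308


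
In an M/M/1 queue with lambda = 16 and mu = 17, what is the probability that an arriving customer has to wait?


P(wait) = rho = lambda/mu = 16/17 = 0.9412

0.9412


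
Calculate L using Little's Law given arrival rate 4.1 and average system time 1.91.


L = lambda * W = 4.1 * 1.91 = 7.83

7.83


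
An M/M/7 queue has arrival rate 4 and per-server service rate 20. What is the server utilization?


rho = lambda/(c*mu) = 4/(7*20) = 0.0286

0.0286


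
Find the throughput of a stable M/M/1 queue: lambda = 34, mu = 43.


For a stable queue (lambda < mu), throughput = lambda = 34 per hour

34 per hour


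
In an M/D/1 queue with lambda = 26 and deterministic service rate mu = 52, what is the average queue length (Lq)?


M/D/1: Lq = rho^2 / (2*(1-rho)) where rho = 26/52; Lq = 0.25

0.25


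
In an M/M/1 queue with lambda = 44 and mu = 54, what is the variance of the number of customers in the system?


rho = 44/54; Var(N) = rho/(1-rho)^2 = 23.76

23.76


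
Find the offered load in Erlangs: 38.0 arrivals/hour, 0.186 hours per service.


Offered load a = lambda * E[S] = 38.0 * 0.186 = 7.07 Erlangs

7.07 Erlangs


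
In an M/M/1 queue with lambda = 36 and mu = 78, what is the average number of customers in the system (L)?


rho = 36/78; L = rho/(1-rho) = 0.86

0.86


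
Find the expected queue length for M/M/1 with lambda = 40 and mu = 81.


rho = 40/81; Lq = rho^2/(1-rho) = 0.48

0.48


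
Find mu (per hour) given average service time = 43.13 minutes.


mu = 60 / avg_service_time = 60 / 43.13 = 1.39 per hour

1.39 per hour


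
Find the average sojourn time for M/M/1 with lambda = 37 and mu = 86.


W = 1/(mu - lambda) = 1/(86 - 37) = 0.0204 hours

0.0204 hours


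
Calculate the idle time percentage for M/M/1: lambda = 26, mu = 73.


Idle fraction = (1 - rho) * 100 = (1 - 26/73) * 100 = 64.4%

64.4%


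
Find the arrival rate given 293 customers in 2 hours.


lambda = total arrivals / time = 293 / 2 = 146.5 per hour

146.5 per hour


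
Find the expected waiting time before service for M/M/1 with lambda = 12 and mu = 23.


rho = 12/23; Wq = rho/(mu - lambda) = 0.0474 hours

0.0474 hours


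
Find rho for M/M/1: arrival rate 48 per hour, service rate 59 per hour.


rho = lambda/mu = 48/59 = 0.8136

0.8136


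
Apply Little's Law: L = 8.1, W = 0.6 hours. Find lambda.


lambda = L / W = 8.1 / 0.6 = 13.5 per hour

13.5 per hour


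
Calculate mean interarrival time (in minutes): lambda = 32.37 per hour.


Mean interarrival time = 60/lambda = 60/32.37 = 1.85 minutes

1.85 minutes


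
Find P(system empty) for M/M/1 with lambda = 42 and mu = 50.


P0 = 1 - rho = 1 - 42/50 = 0.16

0.16


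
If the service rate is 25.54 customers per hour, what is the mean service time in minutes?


Mean service time = 60/mu = 60/25.54 = 2.35 minutes

2.35 minutes


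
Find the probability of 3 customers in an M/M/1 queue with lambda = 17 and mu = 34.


rho = 17/34; P(n) = (1-rho)*rho^n = (1-17/34)*(17/34)^3 = 0.0625

0.0625


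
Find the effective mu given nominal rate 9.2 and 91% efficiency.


Effective rate = mu * efficiency = 9.2 * 0.91 = 8.37 per hour

8.37 per hour


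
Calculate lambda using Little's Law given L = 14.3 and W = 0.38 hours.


lambda = L / W = 14.3 / 0.38 = 37.63 per hour

37.63 per hour


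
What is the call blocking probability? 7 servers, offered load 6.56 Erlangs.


B(N,A) = (A^N/N!) / sum(A^k/k!, k=0..N) with N=7, A=6.56 = 0.2212

0.2212


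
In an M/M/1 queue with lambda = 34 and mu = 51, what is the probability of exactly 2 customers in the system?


rho = 34/51; P(n) = (1-rho)*rho^n = (1-34/51)*(34/51)^2 = 0.1481

0.1481


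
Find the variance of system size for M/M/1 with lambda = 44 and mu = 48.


rho = 44/48; Var(N) = rho/(1-rho)^2 = 132.0

132.0


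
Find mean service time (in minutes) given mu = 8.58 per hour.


Mean service time = 60/mu = 60/8.58 = 6.99 minutes

6.99 minutes


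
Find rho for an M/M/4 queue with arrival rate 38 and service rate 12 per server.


rho = lambda/(c*mu) = 38/(4*12) = 0.7917

0.7917


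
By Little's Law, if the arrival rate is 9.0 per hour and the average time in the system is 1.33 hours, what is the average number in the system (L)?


L = lambda * W = 9.0 * 1.33 = 11.97

11.97


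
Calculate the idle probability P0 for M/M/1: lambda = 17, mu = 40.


P0 = 1 - rho = 1 - 17/40 = 0.575

0.575


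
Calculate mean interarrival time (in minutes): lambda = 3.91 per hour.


Mean interarrival time = 60/lambda = 60/3.91 = 15.35 minutes

15.35 minutes


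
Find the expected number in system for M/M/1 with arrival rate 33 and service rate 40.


rho = 33/40; L = rho/(1-rho) = 4.71

4.71


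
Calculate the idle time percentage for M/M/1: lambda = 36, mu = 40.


Idle fraction = (1 - rho) * 100 = (1 - 36/40) * 100 = 10.0%

10.0%


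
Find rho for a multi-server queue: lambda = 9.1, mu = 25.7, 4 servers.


rho = lambda / (c * mu) = 9.1 / (4 * 25.7) = 0.0885

0.0885


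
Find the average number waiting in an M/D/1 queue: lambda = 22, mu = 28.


M/D/1: Lq = rho^2 / (2*(1-rho)) where rho = 22/28; Lq = 1.44

1.44


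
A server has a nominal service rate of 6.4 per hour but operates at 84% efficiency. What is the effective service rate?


Effective rate = mu * efficiency = 6.4 * 0.84 = 5.38 per hour

5.38 per hour


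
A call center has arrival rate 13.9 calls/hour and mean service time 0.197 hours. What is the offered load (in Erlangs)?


Offered load a = lambda * E[S] = 13.9 * 0.197 = 2.74 Erlangs

2.74 Erlangs


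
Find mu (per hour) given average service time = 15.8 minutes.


mu = 60 / avg_service_time = 60 / 15.8 = 3.8 per hour

3.8 per hour


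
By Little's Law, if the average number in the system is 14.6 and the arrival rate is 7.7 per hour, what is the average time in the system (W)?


W = L / lambda = 14.6 / 7.7 = 1.8961 hours

1.8961 hours


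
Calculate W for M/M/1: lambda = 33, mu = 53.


W = 1/(mu - lambda) = 1/(53 - 33) = 0.05 hours

0.05 hours


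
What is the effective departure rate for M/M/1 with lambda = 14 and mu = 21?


For a stable queue (lambda < mu), throughput = lambda = 14 per hour

14 per hour


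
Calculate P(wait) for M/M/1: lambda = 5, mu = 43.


P(wait) = rho = lambda/mu = 5/43 = 0.1163

0.1163


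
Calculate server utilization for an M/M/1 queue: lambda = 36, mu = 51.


rho = lambda/mu = 36/51 = 0.7059

0.7059


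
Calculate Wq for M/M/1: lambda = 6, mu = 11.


rho = 6/11; Wq = rho/(mu - lambda) = 0.1091 hours

0.1091 hours


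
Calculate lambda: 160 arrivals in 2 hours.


lambda = total arrivals / time = 160 / 2 = 80.0 per hour

80.0 per hour


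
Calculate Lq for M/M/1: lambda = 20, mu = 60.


rho = 20/60; Lq = rho^2/(1-rho) = 0.17

0.17


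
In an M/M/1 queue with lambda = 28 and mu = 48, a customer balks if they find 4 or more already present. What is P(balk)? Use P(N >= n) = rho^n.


P(N >= 4) = rho^4 = (28/48)^4 = 0.1158

0.1158


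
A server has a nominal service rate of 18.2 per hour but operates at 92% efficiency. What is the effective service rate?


Effective rate = mu * efficiency = 18.2 * 0.92 = 16.74 per hour

16.74 per hour


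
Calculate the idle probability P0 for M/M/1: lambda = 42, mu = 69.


P0 = 1 - rho = 1 - 42/69 = 0.3913

0.3913


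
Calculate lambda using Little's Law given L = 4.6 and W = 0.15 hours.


lambda = L / W = 4.6 / 0.15 = 30.67 per hour

30.67 per hour


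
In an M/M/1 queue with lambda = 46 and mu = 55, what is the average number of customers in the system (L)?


rho = 46/55; L = rho/(1-rho) = 5.11

5.11


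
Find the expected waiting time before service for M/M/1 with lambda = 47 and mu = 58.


rho = 47/58; Wq = rho/(mu - lambda) = 0.0737 hours

0.0737 hours


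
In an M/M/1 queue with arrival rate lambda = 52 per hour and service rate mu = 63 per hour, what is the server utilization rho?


rho = lambda/mu = 52/63 = 0.8254

0.8254


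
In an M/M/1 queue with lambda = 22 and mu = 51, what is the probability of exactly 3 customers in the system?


rho = 22/51; P(n) = (1-rho)*rho^n = (1-22/51)*(22/51)^3 = 0.0456

0.0456


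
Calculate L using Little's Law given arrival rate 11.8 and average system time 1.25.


L = lambda * W = 11.8 * 1.25 = 14.75

14.75


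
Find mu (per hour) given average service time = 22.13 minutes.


mu = 60 / avg_service_time = 60 / 22.13 = 2.71 per hour

2.71 per hour


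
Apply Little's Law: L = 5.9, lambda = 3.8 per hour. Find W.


W = L / lambda = 5.9 / 3.8 = 1.5526 hours

1.5526 hours


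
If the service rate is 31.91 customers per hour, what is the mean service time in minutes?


Mean service time = 60/mu = 60/31.91 = 1.88 minutes

1.88 minutes


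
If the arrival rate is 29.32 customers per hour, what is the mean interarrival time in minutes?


Mean interarrival time = 60/lambda = 60/29.32 = 2.05 minutes

2.05 minutes


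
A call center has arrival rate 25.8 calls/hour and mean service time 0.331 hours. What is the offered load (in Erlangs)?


Offered load a = lambda * E[S] = 25.8 * 0.331 = 8.54 Erlangs

8.54 Erlangs


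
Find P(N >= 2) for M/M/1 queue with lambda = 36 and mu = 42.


P(N >= 2) = rho^2 = (36/42)^2 = 0.7347

0.7347


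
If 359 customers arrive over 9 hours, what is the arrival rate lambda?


lambda = total arrivals / time = 359 / 9 = 39.89 per hour

39.89 per hour


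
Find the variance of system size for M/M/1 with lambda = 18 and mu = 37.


rho = 18/37; Var(N) = rho/(1-rho)^2 = 1.84

1.84


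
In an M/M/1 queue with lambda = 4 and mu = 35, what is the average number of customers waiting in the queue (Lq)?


rho = 4/35; Lq = rho^2/(1-rho) = 0.01

0.01


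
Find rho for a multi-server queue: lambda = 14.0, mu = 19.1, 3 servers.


rho = lambda / (c * mu) = 14.0 / (3 * 19.1) = 0.2443

0.2443


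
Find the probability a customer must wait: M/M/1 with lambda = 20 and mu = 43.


P(wait) = rho = lambda/mu = 20/43 = 0.4651

0.4651


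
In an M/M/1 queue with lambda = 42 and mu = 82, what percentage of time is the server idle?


Idle fraction = (1 - rho) * 100 = (1 - 42/82) * 100 = 48.8%

48.8%


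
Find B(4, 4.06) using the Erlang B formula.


B(N,A) = (A^N/N!) / sum(A^k/k!, k=0..N) with N=4, A=4.06 = 0.3164

0.3164


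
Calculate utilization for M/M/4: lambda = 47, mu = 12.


rho = lambda/(c*mu) = 47/(4*12) = 0.9792

0.9792


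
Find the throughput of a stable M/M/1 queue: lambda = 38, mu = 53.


For a stable queue (lambda < mu), throughput = lambda = 38 per hour

38 per hour


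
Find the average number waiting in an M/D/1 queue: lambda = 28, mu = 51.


M/D/1: Lq = rho^2 / (2*(1-rho)) where rho = 28/51; Lq = 0.33

0.33


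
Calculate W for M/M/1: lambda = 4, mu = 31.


W = 1/(mu - lambda) = 1/(31 - 4) = 0.037 hours

0.037 hours


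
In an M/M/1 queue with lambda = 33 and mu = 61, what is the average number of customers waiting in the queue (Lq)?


rho = 33/61; Lq = rho^2/(1-rho) = 0.64

0.64


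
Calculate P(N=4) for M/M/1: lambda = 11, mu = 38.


rho = 11/38; P(n) = (1-rho)*rho^n = (1-11/38)*(11/38)^4 = 0.005

0.005


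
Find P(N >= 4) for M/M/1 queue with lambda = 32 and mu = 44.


P(N >= 4) = rho^4 = (32/44)^4 = 0.2798

0.2798


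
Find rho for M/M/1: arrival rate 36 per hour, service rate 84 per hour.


rho = lambda/mu = 36/84 = 0.4286

0.4286


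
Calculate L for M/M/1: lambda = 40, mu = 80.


rho = 40/80; L = rho/(1-rho) = 1.0

1.0


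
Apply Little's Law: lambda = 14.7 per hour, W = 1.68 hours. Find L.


L = lambda * W = 14.7 * 1.68 = 24.7

24.7


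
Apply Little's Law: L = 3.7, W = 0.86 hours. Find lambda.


lambda = L / W = 3.7 / 0.86 = 4.3 per hour

4.3 per hour


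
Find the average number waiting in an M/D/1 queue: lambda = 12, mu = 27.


M/D/1: Lq = rho^2 / (2*(1-rho)) where rho = 12/27; Lq = 0.18

0.18


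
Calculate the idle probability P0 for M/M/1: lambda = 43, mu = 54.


P0 = 1 - rho = 1 - 43/54 = 0.2037

0.2037


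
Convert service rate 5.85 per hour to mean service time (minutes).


Mean service time = 60/mu = 60/5.85 = 10.26 minutes

10.26 minutes


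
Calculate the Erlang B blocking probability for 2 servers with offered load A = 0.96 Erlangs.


B(N,A) = (A^N/N!) / sum(A^k/k!, k=0..N) with N=2, A=0.96 = 0.1904

0.1904


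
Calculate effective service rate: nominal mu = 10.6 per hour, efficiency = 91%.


Effective rate = mu * efficiency = 10.6 * 0.91 = 9.65 per hour

9.65 per hour


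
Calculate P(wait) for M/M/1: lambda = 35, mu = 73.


P(wait) = rho = lambda/mu = 35/73 = 0.4795

0.4795


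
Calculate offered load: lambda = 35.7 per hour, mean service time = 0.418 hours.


Offered load a = lambda * E[S] = 35.7 * 0.418 = 14.92 Erlangs

14.92 Erlangs


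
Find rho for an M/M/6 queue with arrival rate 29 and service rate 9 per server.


rho = lambda/(c*mu) = 29/(6*9) = 0.537

0.537


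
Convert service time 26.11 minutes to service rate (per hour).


mu = 60 / avg_service_time = 60 / 26.11 = 2.3 per hour

2.3 per hour


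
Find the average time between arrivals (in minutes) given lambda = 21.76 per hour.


Mean interarrival time = 60/lambda = 60/21.76 = 2.76 minutes

2.76 minutes


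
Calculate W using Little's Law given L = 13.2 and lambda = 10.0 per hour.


W = L / lambda = 13.2 / 10.0 = 1.32 hours

1.32 hours


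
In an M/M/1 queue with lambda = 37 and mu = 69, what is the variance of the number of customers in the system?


rho = 37/69; Var(N) = rho/(1-rho)^2 = 2.49

2.49


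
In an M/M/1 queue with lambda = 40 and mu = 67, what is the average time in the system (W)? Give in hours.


W = 1/(mu - lambda) = 1/(67 - 40) = 0.037 hours

0.037 hours


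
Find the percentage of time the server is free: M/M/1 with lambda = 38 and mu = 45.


Idle fraction = (1 - rho) * 100 = (1 - 38/45) * 100 = 15.6%

15.6%


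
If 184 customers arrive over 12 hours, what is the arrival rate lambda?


lambda = total arrivals / time = 184 / 12 = 15.33 per hour

15.33 per hour


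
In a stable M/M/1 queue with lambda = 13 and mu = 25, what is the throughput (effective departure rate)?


For a stable queue (lambda < mu), throughput = lambda = 13 per hour

13 per hour


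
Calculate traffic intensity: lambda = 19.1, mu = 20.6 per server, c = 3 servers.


rho = lambda / (c * mu) = 19.1 / (3 * 20.6) = 0.3091

0.3091


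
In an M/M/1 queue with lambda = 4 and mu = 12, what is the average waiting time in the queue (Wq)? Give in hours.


rho = 4/12; Wq = rho/(mu - lambda) = 0.0417 hours

0.0417 hours


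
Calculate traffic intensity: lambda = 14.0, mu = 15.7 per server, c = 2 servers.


rho = lambda / (c * mu) = 14.0 / (2 * 15.7) = 0.4459

0.4459


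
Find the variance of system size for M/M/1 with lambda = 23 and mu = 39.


rho = 23/39; Var(N) = rho/(1-rho)^2 = 3.5

3.5


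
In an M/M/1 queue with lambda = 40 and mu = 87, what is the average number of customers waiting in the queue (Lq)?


rho = 40/87; Lq = rho^2/(1-rho) = 0.39

0.39


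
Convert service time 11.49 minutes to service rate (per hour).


mu = 60 / avg_service_time = 60 / 11.49 = 5.22 per hour

5.22 per hour


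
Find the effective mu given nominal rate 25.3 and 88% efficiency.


Effective rate = mu * efficiency = 25.3 * 0.88 = 22.26 per hour

22.26 per hour


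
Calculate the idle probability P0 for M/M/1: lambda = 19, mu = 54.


P0 = 1 - rho = 1 - 19/54 = 0.6481

0.6481


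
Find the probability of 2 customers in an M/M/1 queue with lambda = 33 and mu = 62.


rho = 33/62; P(n) = (1-rho)*rho^n = (1-33/62)*(33/62)^2 = 0.1325

0.1325


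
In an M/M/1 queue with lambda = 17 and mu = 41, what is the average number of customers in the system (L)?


rho = 17/41; L = rho/(1-rho) = 0.71

0.71


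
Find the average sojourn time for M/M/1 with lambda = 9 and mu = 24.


W = 1/(mu - lambda) = 1/(24 - 9) = 0.0667 hours

0.0667 hours


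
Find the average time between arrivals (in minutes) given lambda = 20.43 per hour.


Mean interarrival time = 60/lambda = 60/20.43 = 2.94 minutes

2.94 minutes


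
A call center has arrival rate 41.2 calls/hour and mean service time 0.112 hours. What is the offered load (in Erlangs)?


Offered load a = lambda * E[S] = 41.2 * 0.112 = 4.61 Erlangs

4.61 Erlangs


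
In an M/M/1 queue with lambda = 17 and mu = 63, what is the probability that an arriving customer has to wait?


P(wait) = rho = lambda/mu = 17/63 = 0.2698

0.2698


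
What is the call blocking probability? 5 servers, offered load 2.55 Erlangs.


B(N,A) = (A^N/N!) / sum(A^k/k!, k=0..N) with N=5, A=2.55 = 0.0735

0.0735


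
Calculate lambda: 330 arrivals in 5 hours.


lambda = total arrivals / time = 330 / 5 = 66.0 per hour

66.0 per hour


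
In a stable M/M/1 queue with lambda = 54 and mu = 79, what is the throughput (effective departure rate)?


For a stable queue (lambda < mu), throughput = lambda = 54 per hour

54 per hour


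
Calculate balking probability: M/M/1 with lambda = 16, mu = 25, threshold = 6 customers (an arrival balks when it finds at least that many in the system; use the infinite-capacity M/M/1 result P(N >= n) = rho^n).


P(N >= 6) = rho^6 = (16/25)^6 = 0.0687

0.0687


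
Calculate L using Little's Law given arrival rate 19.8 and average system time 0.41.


L = lambda * W = 19.8 * 0.41 = 8.12

8.12


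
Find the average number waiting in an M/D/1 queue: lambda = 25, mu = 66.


M/D/1: Lq = rho^2 / (2*(1-rho)) where rho = 25/66; Lq = 0.12

0.12


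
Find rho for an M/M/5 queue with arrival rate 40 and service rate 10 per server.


rho = lambda/(c*mu) = 40/(5*10) = 0.8

0.8


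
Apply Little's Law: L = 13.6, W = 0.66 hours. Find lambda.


lambda = L / W = 13.6 / 0.66 = 20.61 per hour

20.61 per hour


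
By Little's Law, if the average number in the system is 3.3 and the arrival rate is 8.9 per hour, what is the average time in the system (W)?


W = L / lambda = 3.3 / 8.9 = 0.3708 hours

0.3708 hours


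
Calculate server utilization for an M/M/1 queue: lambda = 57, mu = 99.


rho = lambda/mu = 57/99 = 0.5758

0.5758


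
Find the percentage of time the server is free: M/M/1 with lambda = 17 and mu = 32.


Idle fraction = (1 - rho) * 100 = (1 - 17/32) * 100 = 46.9%

46.9%


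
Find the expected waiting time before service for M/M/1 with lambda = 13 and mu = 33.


rho = 13/33; Wq = rho/(mu - lambda) = 0.0197 hours

0.0197 hours


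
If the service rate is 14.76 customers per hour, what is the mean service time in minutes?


Mean service time = 60/mu = 60/14.76 = 4.07 minutes

4.07 minutes


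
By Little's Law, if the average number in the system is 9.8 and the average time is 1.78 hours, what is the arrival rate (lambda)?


lambda = L / W = 9.8 / 1.78 = 5.51 per hour

5.51 per hour


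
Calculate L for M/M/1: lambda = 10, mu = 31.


rho = 10/31; L = rho/(1-rho) = 0.48

0.48


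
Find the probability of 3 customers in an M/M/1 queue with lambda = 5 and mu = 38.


rho = 5/38; P(n) = (1-rho)*rho^n = (1-5/38)*(5/38)^3 = 0.002

0.002


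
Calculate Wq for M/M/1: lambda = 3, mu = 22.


rho = 3/22; Wq = rho/(mu - lambda) = 0.0072 hours

0.0072 hours


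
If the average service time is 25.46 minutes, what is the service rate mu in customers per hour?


mu = 60 / avg_service_time = 60 / 25.46 = 2.36 per hour

2.36 per hour


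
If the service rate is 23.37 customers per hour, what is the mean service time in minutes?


Mean service time = 60/mu = 60/23.37 = 2.57 minutes

2.57 minutes


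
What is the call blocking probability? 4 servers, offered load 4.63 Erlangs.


B(N,A) = (A^N/N!) / sum(A^k/k!, k=0..N) with N=4, A=4.63 = 0.368

0.368


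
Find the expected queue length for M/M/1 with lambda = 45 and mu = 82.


rho = 45/82; Lq = rho^2/(1-rho) = 0.67

0.67


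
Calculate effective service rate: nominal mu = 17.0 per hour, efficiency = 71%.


Effective rate = mu * efficiency = 17.0 * 0.71 = 12.07 per hour

12.07 per hour


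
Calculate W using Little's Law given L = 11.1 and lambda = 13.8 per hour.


W = L / lambda = 11.1 / 13.8 = 0.8043 hours

0.8043 hours


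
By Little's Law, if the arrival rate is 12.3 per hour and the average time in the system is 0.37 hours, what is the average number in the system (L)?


L = lambda * W = 12.3 * 0.37 = 4.55

4.55


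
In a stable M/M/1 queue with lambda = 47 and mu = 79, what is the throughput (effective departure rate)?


For a stable queue (lambda < mu), throughput = lambda = 47 per hour

47 per hour


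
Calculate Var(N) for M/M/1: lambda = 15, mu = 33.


rho = 15/33; Var(N) = rho/(1-rho)^2 = 1.53

1.53


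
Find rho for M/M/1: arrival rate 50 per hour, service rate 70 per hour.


rho = lambda/mu = 50/70 = 0.7143

0.7143


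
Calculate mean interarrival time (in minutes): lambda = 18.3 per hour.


Mean interarrival time = 60/lambda = 60/18.3 = 3.28 minutes

3.28 minutes


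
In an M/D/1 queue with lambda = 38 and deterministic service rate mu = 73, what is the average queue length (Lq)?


M/D/1: Lq = rho^2 / (2*(1-rho)) where rho = 38/73; Lq = 0.28

0.28


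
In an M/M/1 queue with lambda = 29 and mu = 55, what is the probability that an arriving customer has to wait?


P(wait) = rho = lambda/mu = 29/55 = 0.5273

0.5273


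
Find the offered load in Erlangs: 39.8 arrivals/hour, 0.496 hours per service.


Offered load a = lambda * E[S] = 39.8 * 0.496 = 19.74 Erlangs

19.74 Erlangs


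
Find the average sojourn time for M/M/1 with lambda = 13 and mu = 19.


W = 1/(mu - lambda) = 1/(19 - 13) = 0.1667 hours

0.1667 hours


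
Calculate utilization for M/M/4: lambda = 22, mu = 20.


rho = lambda/(c*mu) = 22/(4*20) = 0.275

0.275


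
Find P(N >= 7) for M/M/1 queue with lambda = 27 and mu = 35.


P(N >= 7) = rho^7 = (27/35)^7 = 0.1626

0.1626


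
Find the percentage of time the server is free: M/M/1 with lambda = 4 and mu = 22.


Idle fraction = (1 - rho) * 100 = (1 - 4/22) * 100 = 81.8%

81.8%


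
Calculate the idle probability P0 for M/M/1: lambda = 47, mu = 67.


P0 = 1 - rho = 1 - 47/67 = 0.2985

0.2985


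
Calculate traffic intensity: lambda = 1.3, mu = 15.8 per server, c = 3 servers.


rho = lambda / (c * mu) = 1.3 / (3 * 15.8) = 0.0274

0.0274


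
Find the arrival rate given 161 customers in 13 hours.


lambda = total arrivals / time = 161 / 13 = 12.38 per hour

12.38 per hour


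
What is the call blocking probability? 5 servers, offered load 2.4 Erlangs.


B(N,A) = (A^N/N!) / sum(A^k/k!, k=0..N) with N=5, A=2.4 = 0.0624

0.0624


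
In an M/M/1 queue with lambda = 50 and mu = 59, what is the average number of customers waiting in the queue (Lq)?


rho = 50/59; Lq = rho^2/(1-rho) = 4.71

4.71


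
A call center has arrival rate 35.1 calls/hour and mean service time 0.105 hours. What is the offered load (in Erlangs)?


Offered load a = lambda * E[S] = 35.1 * 0.105 = 3.69 Erlangs

3.69 Erlangs


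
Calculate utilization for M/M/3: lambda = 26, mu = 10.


rho = lambda/(c*mu) = 26/(3*10) = 0.8667

0.8667


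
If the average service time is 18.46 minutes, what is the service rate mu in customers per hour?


mu = 60 / avg_service_time = 60 / 18.46 = 3.25 per hour

3.25 per hour


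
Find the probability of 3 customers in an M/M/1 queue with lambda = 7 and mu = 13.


rho = 7/13; P(n) = (1-rho)*rho^n = (1-7/13)*(7/13)^3 = 0.0721

0.0721


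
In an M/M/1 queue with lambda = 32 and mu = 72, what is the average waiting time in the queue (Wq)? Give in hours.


rho = 32/72; Wq = rho/(mu - lambda) = 0.0111 hours

0.0111 hours


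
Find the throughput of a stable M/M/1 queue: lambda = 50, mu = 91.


For a stable queue (lambda < mu), throughput = lambda = 50 per hour

50 per hour


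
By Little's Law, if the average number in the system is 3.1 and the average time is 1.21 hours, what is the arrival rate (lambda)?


lambda = L / W = 3.1 / 1.21 = 2.56 per hour

2.56 per hour


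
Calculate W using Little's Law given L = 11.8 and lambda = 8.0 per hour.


W = L / lambda = 11.8 / 8.0 = 1.475 hours

1.475 hours


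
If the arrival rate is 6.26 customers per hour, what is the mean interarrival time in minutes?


Mean interarrival time = 60/lambda = 60/6.26 = 9.58 minutes

9.58 minutes


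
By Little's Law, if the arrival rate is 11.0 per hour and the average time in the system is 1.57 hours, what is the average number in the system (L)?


L = lambda * W = 11.0 * 1.57 = 17.27

17.27


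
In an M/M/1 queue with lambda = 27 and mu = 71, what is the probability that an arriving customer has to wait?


P(wait) = rho = lambda/mu = 27/71 = 0.3803

0.3803


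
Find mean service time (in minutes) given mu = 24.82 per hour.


Mean service time = 60/mu = 60/24.82 = 2.42 minutes

2.42 minutes


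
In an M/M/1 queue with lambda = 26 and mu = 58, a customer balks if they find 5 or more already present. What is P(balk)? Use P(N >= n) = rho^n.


P(N >= 5) = rho^5 = (26/58)^5 = 0.0181

0.0181


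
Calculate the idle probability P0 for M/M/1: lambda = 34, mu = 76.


P0 = 1 - rho = 1 - 34/76 = 0.5526

0.5526


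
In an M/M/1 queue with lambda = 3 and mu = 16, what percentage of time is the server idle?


Idle fraction = (1 - rho) * 100 = (1 - 3/16) * 100 = 81.3%

81.3%


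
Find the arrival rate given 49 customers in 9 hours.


lambda = total arrivals / time = 49 / 9 = 5.44 per hour

5.44 per hour


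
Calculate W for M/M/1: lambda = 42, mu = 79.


W = 1/(mu - lambda) = 1/(79 - 42) = 0.027 hours

0.027 hours


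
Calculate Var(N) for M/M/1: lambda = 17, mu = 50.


rho = 17/50; Var(N) = rho/(1-rho)^2 = 0.78

0.78


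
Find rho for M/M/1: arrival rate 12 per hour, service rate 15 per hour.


rho = lambda/mu = 12/15 = 0.8

0.8


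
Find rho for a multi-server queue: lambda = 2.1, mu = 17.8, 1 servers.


rho = lambda / (c * mu) = 2.1 / (1 * 17.8) = 0.118

0.118


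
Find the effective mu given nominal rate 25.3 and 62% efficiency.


Effective rate = mu * efficiency = 25.3 * 0.62 = 15.69 per hour

15.69 per hour


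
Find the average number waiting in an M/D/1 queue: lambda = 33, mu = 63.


M/D/1: Lq = rho^2 / (2*(1-rho)) where rho = 33/63; Lq = 0.29

0.29


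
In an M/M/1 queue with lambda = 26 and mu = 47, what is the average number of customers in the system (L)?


rho = 26/47; L = rho/(1-rho) = 1.24

1.24


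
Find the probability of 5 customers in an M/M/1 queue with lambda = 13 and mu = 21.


rho = 13/21; P(n) = (1-rho)*rho^n = (1-13/21)*(13/21)^5 = 0.0346

0.0346


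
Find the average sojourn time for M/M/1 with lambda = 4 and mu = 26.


W = 1/(mu - lambda) = 1/(26 - 4) = 0.0455 hours

0.0455 hours


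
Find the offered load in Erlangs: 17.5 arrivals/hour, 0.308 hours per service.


Offered load a = lambda * E[S] = 17.5 * 0.308 = 5.39 Erlangs

5.39 Erlangs


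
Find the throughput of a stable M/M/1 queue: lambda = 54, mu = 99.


For a stable queue (lambda < mu), throughput = lambda = 54 per hour

54 per hour


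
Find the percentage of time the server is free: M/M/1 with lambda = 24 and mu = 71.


Idle fraction = (1 - rho) * 100 = (1 - 24/71) * 100 = 66.2%

66.2%


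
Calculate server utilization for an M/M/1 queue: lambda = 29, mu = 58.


rho = lambda/mu = 29/58 = 0.5

0.5


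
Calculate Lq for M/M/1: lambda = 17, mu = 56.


rho = 17/56; Lq = rho^2/(1-rho) = 0.13

0.13


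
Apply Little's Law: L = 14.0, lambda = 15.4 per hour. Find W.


W = L / lambda = 14.0 / 15.4 = 0.9091 hours

0.9091 hours


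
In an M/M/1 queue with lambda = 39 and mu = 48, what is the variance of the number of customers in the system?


rho = 39/48; Var(N) = rho/(1-rho)^2 = 23.11

23.11


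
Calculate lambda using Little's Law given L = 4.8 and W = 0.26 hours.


lambda = L / W = 4.8 / 0.26 = 18.46 per hour

18.46 per hour


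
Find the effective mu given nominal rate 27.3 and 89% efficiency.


Effective rate = mu * efficiency = 27.3 * 0.89 = 24.3 per hour

24.3 per hour


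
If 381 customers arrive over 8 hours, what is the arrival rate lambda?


lambda = total arrivals / time = 381 / 8 = 47.63 per hour

47.63 per hour


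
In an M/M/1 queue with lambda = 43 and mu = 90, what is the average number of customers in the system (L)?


rho = 43/90; L = rho/(1-rho) = 0.91

0.91


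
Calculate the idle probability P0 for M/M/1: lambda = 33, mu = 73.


P0 = 1 - rho = 1 - 33/73 = 0.5479

0.5479


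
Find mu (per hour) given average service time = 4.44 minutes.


mu = 60 / avg_service_time = 60 / 4.44 = 13.51 per hour

13.51 per hour


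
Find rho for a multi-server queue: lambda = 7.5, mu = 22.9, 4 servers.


rho = lambda / (c * mu) = 7.5 / (4 * 22.9) = 0.0819

0.0819


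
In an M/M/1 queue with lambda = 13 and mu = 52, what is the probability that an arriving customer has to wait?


P(wait) = rho = lambda/mu = 13/52 = 0.25

0.25


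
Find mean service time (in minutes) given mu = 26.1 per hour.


Mean service time = 60/mu = 60/26.1 = 2.3 minutes

2.3 minutes


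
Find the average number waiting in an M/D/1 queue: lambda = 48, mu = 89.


M/D/1: Lq = rho^2 / (2*(1-rho)) where rho = 48/89; Lq = 0.32

0.32


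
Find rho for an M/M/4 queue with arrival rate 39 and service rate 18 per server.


rho = lambda/(c*mu) = 39/(4*18) = 0.5417

0.5417


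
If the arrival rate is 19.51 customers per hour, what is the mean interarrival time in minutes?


Mean interarrival time = 60/lambda = 60/19.51 = 3.08 minutes

3.08 minutes


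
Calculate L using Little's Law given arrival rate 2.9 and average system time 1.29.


L = lambda * W = 2.9 * 1.29 = 3.74

3.74


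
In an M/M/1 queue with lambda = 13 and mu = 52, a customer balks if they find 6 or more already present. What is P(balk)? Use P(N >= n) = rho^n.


P(N >= 6) = rho^6 = (13/52)^6 = 0.0002

0.0002


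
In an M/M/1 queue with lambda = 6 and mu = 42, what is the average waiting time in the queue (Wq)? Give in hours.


rho = 6/42; Wq = rho/(mu - lambda) = 0.004 hours

0.004 hours


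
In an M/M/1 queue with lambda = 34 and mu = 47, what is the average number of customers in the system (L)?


rho = 34/47; L = rho/(1-rho) = 2.62

2.62


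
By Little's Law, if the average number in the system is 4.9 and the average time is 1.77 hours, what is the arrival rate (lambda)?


lambda = L / W = 4.9 / 1.77 = 2.77 per hour

2.77 per hour


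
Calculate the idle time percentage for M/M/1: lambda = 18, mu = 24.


Idle fraction = (1 - rho) * 100 = (1 - 18/24) * 100 = 25.0%

25.0%


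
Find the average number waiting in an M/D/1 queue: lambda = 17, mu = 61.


M/D/1: Lq = rho^2 / (2*(1-rho)) where rho = 17/61; Lq = 0.05

0.05


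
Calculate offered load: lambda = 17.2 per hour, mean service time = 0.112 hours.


Offered load a = lambda * E[S] = 17.2 * 0.112 = 1.93 Erlangs

1.93 Erlangs


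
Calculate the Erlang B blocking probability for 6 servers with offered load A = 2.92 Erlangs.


B(N,A) = (A^N/N!) / sum(A^k/k!, k=0..N) with N=6, A=2.92 = 0.0479

0.0479


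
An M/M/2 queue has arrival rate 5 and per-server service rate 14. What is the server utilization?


rho = lambda/(c*mu) = 5/(2*14) = 0.1786

0.1786


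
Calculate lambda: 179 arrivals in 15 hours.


lambda = total arrivals / time = 179 / 15 = 11.93 per hour

11.93 per hour


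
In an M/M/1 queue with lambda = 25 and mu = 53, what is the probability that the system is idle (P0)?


P0 = 1 - rho = 1 - 25/53 = 0.5283

0.5283


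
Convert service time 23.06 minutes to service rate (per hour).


mu = 60 / avg_service_time = 60 / 23.06 = 2.6 per hour

2.6 per hour


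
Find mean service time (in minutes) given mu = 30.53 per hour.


Mean service time = 60/mu = 60/30.53 = 1.97 minutes

1.97 minutes


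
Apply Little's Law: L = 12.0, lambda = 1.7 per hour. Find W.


W = L / lambda = 12.0 / 1.7 = 7.0588 hours

7.0588 hours


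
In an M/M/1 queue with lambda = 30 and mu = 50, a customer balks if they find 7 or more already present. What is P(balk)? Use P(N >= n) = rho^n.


P(N >= 7) = rho^7 = (30/50)^7 = 0.028

0.028


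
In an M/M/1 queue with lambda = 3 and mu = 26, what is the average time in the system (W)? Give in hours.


W = 1/(mu - lambda) = 1/(26 - 3) = 0.0435 hours

0.0435 hours


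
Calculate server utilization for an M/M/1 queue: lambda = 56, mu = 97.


rho = lambda/mu = 56/97 = 0.5773

0.5773
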